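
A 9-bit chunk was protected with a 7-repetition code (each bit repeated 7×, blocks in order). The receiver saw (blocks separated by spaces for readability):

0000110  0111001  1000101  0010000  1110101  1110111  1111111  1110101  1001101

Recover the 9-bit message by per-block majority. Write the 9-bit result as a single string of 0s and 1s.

Block 1 (0000110): 2 ones → 0
Block 2 (0111001): 4 ones → 1
Block 3 (1000101): 3 ones → 0
Block 4 (0010000): 1 one → 0
Block 5 (1110101): 5 ones → 1
Block 6 (1110111): 6 ones → 1
Block 7 (1111111): 7 ones → 1
Block 8 (1110101): 5 ones → 1
Block 9 (1001101): 4 ones → 1

010011111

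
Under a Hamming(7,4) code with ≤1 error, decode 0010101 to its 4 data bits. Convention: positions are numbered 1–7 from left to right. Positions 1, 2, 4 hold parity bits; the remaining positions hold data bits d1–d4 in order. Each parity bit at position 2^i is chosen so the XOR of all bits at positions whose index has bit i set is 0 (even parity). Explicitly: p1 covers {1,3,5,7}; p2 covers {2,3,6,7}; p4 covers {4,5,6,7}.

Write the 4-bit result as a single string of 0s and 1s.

1101

s1 (pos 1,3,5,7): 0⊕1⊕1⊕1 = 1
s2 (pos 2,3,6,7): 0⊕1⊕0⊕1 = 0
s4 (pos 4,5,6,7): 0⊕1⊕0⊕1 = 0
Syndrome s4…s1 = 001 → error at position 1.
Flip position 1: 0010101 → 1010101
Read data bits from positions 3,5,6,7: 1101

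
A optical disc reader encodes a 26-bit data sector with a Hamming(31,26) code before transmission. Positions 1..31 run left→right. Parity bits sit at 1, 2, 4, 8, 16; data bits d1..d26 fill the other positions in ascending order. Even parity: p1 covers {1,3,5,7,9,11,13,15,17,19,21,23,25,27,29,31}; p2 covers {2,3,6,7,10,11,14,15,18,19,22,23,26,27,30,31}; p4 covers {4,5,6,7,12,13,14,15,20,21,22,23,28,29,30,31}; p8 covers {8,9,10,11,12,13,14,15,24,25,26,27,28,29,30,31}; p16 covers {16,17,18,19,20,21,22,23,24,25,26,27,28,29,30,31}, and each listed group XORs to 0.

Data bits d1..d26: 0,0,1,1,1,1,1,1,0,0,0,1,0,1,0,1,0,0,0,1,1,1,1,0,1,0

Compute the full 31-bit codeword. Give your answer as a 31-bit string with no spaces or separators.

0000011111110000101010001111010

Place data at non-parity positions: p1 p2 0 p4 0 1 1 p8 1 1 1 1 0 0 0 p16 1 0 1 0 1 0 0 0 1 1 1 1 0 1 0
p1 (pos 1,3,5,7,9,11,13,15,17,19,21,23,25,27,29,31): XOR of data positions = 0⊕0⊕1⊕1⊕1⊕0⊕0⊕1⊕1⊕1⊕0⊕1⊕1⊕0⊕0 = 0
p2 (pos 2,3,6,7,10,11,14,15,18,19,22,23,26,27,30,31): XOR of data positions = 0⊕1⊕1⊕1⊕1⊕0⊕0⊕0⊕1⊕0⊕0⊕1⊕1⊕1⊕0 = 0
p4 (pos 4,5,6,7,12,13,14,15,20,21,22,23,28,29,30,31): XOR of data positions = 0⊕1⊕1⊕1⊕0⊕0⊕0⊕0⊕1⊕0⊕0⊕1⊕0⊕1⊕0 = 0
p8 (pos 8,9,10,11,12,13,14,15,24,25,26,27,28,29,30,31): XOR of data positions = 1⊕1⊕1⊕1⊕0⊕0⊕0⊕0⊕1⊕1⊕1⊕1⊕0⊕1⊕0 = 1
p16 (pos 16,17,18,19,20,21,22,23,24,25,26,27,28,29,30,31): XOR of data positions = 1⊕0⊕1⊕0⊕1⊕0⊕0⊕0⊕1⊕1⊕1⊕1⊕0⊕1⊕0 = 0
Codeword: 0000011111110000101010001111010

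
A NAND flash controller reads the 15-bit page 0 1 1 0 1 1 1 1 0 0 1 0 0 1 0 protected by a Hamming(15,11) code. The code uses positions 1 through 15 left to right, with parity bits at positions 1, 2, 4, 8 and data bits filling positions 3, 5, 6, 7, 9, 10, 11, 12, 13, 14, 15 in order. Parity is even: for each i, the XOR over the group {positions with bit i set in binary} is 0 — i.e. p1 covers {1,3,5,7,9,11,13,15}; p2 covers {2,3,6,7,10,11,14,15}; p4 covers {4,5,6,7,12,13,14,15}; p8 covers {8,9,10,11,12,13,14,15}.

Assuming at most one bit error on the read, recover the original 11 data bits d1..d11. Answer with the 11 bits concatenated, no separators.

11110010010

s1 (pos 1,3,5,7,9,11,13,15): 0⊕1⊕1⊕1⊕0⊕1⊕0⊕0 = 0
s2 (pos 2,3,6,7,10,11,14,15): 1⊕1⊕1⊕1⊕0⊕1⊕1⊕0 = 0
s4 (pos 4,5,6,7,12,13,14,15): 0⊕1⊕1⊕1⊕0⊕0⊕1⊕0 = 0
s8 (pos 8,9,10,11,12,13,14,15): 1⊕0⊕0⊕1⊕0⊕0⊕1⊕0 = 1
Syndrome s8…s1 = 1000 → error at position 8.
Flip position 8: 011011110010010 → 011011100010010
Read data bits from positions 3,5,6,7,9,10,11,12,13,14,15: 11110010010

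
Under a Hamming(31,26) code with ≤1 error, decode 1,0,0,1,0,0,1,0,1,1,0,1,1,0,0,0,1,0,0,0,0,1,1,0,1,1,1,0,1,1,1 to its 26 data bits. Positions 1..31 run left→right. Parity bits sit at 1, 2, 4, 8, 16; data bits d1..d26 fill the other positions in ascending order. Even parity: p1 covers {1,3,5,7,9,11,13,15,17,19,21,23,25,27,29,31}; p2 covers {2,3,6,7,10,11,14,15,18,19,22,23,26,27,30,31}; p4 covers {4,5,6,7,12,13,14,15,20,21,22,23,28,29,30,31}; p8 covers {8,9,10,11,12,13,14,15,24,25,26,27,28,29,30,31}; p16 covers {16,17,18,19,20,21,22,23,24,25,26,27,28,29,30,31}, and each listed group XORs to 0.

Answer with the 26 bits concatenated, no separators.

00011101100100101101110111

s1 (pos 1,3,5,7,9,11,13,15,17,19,21,23,25,27,29,31): 1⊕0⊕0⊕1⊕1⊕0⊕1⊕0⊕1⊕0⊕0⊕1⊕1⊕1⊕1⊕1 = 0
s2 (pos 2,3,6,7,10,11,14,15,18,19,22,23,26,27,30,31): 0⊕0⊕0⊕1⊕1⊕0⊕0⊕0⊕0⊕0⊕1⊕1⊕1⊕1⊕1⊕1 = 0
s4 (pos 4,5,6,7,12,13,14,15,20,21,22,23,28,29,30,31): 1⊕0⊕0⊕1⊕1⊕1⊕0⊕0⊕0⊕0⊕1⊕1⊕0⊕1⊕1⊕1 = 1
s8 (pos 8,9,10,11,12,13,14,15,24,25,26,27,28,29,30,31): 0⊕1⊕1⊕0⊕1⊕1⊕0⊕0⊕0⊕1⊕1⊕1⊕0⊕1⊕1⊕1 = 0
s16 (pos 16,17,18,19,20,21,22,23,24,25,26,27,28,29,30,31): 0⊕1⊕0⊕0⊕0⊕0⊕1⊕1⊕0⊕1⊕1⊕1⊕0⊕1⊕1⊕1 = 1
Syndrome s16…s1 = 10100 → error at position 20.
Flip position 20: 1001001011011000100001101110111 → 1001001011011000100101101110111
Read data bits from positions 3,5,6,7,9,10,11,12,13,14,15,17,18,19,20,21,22,23,24,25,26,27,28,29,30,31: 00011101100100101101110111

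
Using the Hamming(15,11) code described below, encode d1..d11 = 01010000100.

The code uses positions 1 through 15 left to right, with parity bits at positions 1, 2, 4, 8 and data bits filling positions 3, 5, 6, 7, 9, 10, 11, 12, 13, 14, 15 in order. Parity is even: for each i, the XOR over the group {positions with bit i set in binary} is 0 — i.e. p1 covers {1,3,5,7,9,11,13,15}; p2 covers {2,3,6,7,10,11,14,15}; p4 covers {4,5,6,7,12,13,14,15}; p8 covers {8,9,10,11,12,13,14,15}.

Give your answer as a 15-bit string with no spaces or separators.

Place data at non-parity positions: p1 p2 0 p4 1 0 1 p8 0 0 0 0 1 0 0
p1 (pos 1,3,5,7,9,11,13,15): XOR of data positions = 0⊕1⊕1⊕0⊕0⊕1⊕0 = 1
p2 (pos 2,3,6,7,10,11,14,15): XOR of data positions = 0⊕0⊕1⊕0⊕0⊕0⊕0 = 1
p4 (pos 4,5,6,7,12,13,14,15): XOR of data positions = 1⊕0⊕1⊕0⊕1⊕0⊕0 = 1
p8 (pos 8,9,10,11,12,13,14,15): XOR of data positions = 0⊕0⊕0⊕0⊕1⊕0⊕0 = 1
Codeword: 110110110000100

110110110000100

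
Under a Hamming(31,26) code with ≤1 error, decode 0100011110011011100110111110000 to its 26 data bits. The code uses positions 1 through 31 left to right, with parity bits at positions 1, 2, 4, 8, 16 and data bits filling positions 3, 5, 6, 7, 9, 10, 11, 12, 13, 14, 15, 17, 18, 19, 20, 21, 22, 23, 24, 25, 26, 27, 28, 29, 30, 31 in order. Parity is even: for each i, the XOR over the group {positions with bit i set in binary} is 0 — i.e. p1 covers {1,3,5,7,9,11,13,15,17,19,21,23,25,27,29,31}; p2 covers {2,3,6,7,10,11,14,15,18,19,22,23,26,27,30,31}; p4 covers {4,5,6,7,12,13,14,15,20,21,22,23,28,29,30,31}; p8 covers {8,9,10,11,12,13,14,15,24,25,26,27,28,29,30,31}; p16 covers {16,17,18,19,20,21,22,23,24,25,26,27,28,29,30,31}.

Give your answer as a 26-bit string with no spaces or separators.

s1 (pos 1,3,5,7,9,11,13,15,17,19,21,23,25,27,29,31): 0⊕0⊕0⊕1⊕1⊕0⊕1⊕1⊕1⊕0⊕1⊕1⊕1⊕1⊕0⊕0 = 1
s2 (pos 2,3,6,7,10,11,14,15,18,19,22,23,26,27,30,31): 1⊕0⊕1⊕1⊕0⊕0⊕0⊕1⊕0⊕0⊕0⊕1⊕1⊕1⊕0⊕0 = 1
s4 (pos 4,5,6,7,12,13,14,15,20,21,22,23,28,29,30,31): 0⊕0⊕1⊕1⊕1⊕1⊕0⊕1⊕1⊕1⊕0⊕1⊕0⊕0⊕0⊕0 = 0
s8 (pos 8,9,10,11,12,13,14,15,24,25,26,27,28,29,30,31): 1⊕1⊕0⊕0⊕1⊕1⊕0⊕1⊕1⊕1⊕1⊕1⊕0⊕0⊕0⊕0 = 1
s16 (pos 16,17,18,19,20,21,22,23,24,25,26,27,28,29,30,31): 1⊕1⊕0⊕0⊕1⊕1⊕0⊕1⊕1⊕1⊕1⊕1⊕0⊕0⊕0⊕0 = 1
Syndrome s16…s1 = 11011 → error at position 27.
Flip position 27: 0100011110011011100110111110000 → 0100011110011011100110111100000
Read data bits from positions 3,5,6,7,9,10,11,12,13,14,15,17,18,19,20,21,22,23,24,25,26,27,28,29,30,31: 00111001101100110111100000

00111001101100110111100000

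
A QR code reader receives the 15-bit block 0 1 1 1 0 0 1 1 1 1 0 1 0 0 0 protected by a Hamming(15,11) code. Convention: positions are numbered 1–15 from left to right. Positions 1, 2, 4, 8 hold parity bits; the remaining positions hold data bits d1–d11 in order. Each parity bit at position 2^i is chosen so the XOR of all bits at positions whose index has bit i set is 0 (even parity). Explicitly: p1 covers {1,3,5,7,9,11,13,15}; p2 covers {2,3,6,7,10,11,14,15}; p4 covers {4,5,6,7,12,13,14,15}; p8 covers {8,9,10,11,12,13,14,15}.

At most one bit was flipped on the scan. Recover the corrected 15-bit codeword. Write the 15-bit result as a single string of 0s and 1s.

011110111101000

s1 (pos 1,3,5,7,9,11,13,15): 0⊕1⊕0⊕1⊕1⊕0⊕0⊕0 = 1
s2 (pos 2,3,6,7,10,11,14,15): 1⊕1⊕0⊕1⊕1⊕0⊕0⊕0 = 0
s4 (pos 4,5,6,7,12,13,14,15): 1⊕0⊕0⊕1⊕1⊕0⊕0⊕0 = 1
s8 (pos 8,9,10,11,12,13,14,15): 1⊕1⊕1⊕0⊕1⊕0⊕0⊕0 = 0
Syndrome s8…s1 = 0101 → error at position 5.
Flip position 5: 011100111101000 → 011110111101000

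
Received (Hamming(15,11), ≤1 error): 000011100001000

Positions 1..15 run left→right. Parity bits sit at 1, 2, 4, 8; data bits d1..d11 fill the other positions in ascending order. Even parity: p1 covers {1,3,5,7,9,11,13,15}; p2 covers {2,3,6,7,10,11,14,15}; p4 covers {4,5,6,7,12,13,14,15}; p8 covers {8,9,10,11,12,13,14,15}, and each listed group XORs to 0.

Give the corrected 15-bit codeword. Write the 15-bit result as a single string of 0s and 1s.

000011110001000

s1 (pos 1,3,5,7,9,11,13,15): 0⊕0⊕1⊕1⊕0⊕0⊕0⊕0 = 0
s2 (pos 2,3,6,7,10,11,14,15): 0⊕0⊕1⊕1⊕0⊕0⊕0⊕0 = 0
s4 (pos 4,5,6,7,12,13,14,15): 0⊕1⊕1⊕1⊕1⊕0⊕0⊕0 = 0
s8 (pos 8,9,10,11,12,13,14,15): 0⊕0⊕0⊕0⊕1⊕0⊕0⊕0 = 1
Syndrome s8…s1 = 1000 → error at position 8.
Flip position 8: 000011100001000 → 000011110001000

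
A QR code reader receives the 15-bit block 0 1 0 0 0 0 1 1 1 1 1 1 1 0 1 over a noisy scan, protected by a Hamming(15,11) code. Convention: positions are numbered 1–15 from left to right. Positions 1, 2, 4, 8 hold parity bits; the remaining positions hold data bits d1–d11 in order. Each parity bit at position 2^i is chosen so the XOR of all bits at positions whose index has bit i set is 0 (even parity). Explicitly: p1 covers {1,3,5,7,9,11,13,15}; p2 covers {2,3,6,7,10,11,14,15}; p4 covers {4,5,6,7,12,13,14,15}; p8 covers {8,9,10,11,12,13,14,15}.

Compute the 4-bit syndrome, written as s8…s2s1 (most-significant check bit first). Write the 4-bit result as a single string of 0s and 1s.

1011

s1 (pos 1,3,5,7,9,11,13,15): 0⊕0⊕0⊕1⊕1⊕1⊕1⊕1 = 1
s2 (pos 2,3,6,7,10,11,14,15): 1⊕0⊕0⊕1⊕1⊕1⊕0⊕1 = 1
s4 (pos 4,5,6,7,12,13,14,15): 0⊕0⊕0⊕1⊕1⊕1⊕0⊕1 = 0
s8 (pos 8,9,10,11,12,13,14,15): 1⊕1⊕1⊕1⊕1⊕1⊕0⊕1 = 1
Syndrome s8…s1 = 1011 → error at position 11.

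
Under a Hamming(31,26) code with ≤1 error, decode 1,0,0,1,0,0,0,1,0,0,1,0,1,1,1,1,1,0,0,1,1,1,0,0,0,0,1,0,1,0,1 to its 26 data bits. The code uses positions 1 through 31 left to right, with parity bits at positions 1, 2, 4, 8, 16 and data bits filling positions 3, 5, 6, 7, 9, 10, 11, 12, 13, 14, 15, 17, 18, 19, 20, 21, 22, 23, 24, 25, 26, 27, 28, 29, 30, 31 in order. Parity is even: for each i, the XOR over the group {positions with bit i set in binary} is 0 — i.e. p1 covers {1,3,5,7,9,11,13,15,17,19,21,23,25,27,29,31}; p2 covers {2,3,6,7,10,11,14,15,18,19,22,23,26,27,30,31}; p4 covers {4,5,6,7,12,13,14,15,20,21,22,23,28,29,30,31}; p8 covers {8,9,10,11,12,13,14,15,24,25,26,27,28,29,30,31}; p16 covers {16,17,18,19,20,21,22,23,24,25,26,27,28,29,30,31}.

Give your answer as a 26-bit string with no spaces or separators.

s1 (pos 1,3,5,7,9,11,13,15,17,19,21,23,25,27,29,31): 1⊕0⊕0⊕0⊕0⊕1⊕1⊕1⊕1⊕0⊕1⊕0⊕0⊕1⊕1⊕1 = 1
s2 (pos 2,3,6,7,10,11,14,15,18,19,22,23,26,27,30,31): 0⊕0⊕0⊕0⊕0⊕1⊕1⊕1⊕0⊕0⊕1⊕0⊕0⊕1⊕0⊕1 = 0
s4 (pos 4,5,6,7,12,13,14,15,20,21,22,23,28,29,30,31): 1⊕0⊕0⊕0⊕0⊕1⊕1⊕1⊕1⊕1⊕1⊕0⊕0⊕1⊕0⊕1 = 1
s8 (pos 8,9,10,11,12,13,14,15,24,25,26,27,28,29,30,31): 1⊕0⊕0⊕1⊕0⊕1⊕1⊕1⊕0⊕0⊕0⊕1⊕0⊕1⊕0⊕1 = 0
s16 (pos 16,17,18,19,20,21,22,23,24,25,26,27,28,29,30,31): 1⊕1⊕0⊕0⊕1⊕1⊕1⊕0⊕0⊕0⊕0⊕1⊕0⊕1⊕0⊕1 = 0
Syndrome s16…s1 = 00101 → error at position 5.
Flip position 5: 1001000100101111100111000010101 → 1001100100101111100111000010101
Read data bits from positions 3,5,6,7,9,10,11,12,13,14,15,17,18,19,20,21,22,23,24,25,26,27,28,29,30,31: 01000010111100111000010101

01000010111100111000010101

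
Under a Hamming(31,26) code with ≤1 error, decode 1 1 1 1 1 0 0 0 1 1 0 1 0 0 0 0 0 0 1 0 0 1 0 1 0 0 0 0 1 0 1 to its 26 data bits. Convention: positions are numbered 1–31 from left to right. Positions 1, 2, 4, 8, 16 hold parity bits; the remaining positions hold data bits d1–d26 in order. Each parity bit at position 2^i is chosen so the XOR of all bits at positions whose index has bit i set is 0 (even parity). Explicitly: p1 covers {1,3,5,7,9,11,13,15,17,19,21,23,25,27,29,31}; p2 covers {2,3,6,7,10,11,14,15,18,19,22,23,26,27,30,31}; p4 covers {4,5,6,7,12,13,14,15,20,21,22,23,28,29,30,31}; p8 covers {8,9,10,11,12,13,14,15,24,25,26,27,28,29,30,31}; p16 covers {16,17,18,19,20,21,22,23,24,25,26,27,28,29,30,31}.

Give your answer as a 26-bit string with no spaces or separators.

11001101000101001010000101

s1 (pos 1,3,5,7,9,11,13,15,17,19,21,23,25,27,29,31): 1⊕1⊕1⊕0⊕1⊕0⊕0⊕0⊕0⊕1⊕0⊕0⊕0⊕0⊕1⊕1 = 1
s2 (pos 2,3,6,7,10,11,14,15,18,19,22,23,26,27,30,31): 1⊕1⊕0⊕0⊕1⊕0⊕0⊕0⊕0⊕1⊕1⊕0⊕0⊕0⊕0⊕1 = 0
s4 (pos 4,5,6,7,12,13,14,15,20,21,22,23,28,29,30,31): 1⊕1⊕0⊕0⊕1⊕0⊕0⊕0⊕0⊕0⊕1⊕0⊕0⊕1⊕0⊕1 = 0
s8 (pos 8,9,10,11,12,13,14,15,24,25,26,27,28,29,30,31): 0⊕1⊕1⊕0⊕1⊕0⊕0⊕0⊕1⊕0⊕0⊕0⊕0⊕1⊕0⊕1 = 0
s16 (pos 16,17,18,19,20,21,22,23,24,25,26,27,28,29,30,31): 0⊕0⊕0⊕1⊕0⊕0⊕1⊕0⊕1⊕0⊕0⊕0⊕0⊕1⊕0⊕1 = 1
Syndrome s16…s1 = 10001 → error at position 17.
Flip position 17: 1111100011010000001001010000101 → 1111100011010000101001010000101
Read data bits from positions 3,5,6,7,9,10,11,12,13,14,15,17,18,19,20,21,22,23,24,25,26,27,28,29,30,31: 11001101000101001010000101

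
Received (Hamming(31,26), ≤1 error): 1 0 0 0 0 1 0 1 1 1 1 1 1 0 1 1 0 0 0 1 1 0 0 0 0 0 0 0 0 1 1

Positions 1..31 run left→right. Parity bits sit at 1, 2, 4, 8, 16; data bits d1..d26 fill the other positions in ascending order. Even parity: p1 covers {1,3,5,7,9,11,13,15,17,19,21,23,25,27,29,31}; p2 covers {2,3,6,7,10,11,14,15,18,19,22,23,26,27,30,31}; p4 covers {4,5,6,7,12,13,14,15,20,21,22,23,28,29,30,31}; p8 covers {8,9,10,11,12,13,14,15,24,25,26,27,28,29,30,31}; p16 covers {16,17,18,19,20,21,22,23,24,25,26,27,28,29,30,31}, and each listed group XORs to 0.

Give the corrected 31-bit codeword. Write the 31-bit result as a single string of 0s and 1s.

s1 (pos 1,3,5,7,9,11,13,15,17,19,21,23,25,27,29,31): 1⊕0⊕0⊕0⊕1⊕1⊕1⊕1⊕0⊕0⊕1⊕0⊕0⊕0⊕0⊕1 = 1
s2 (pos 2,3,6,7,10,11,14,15,18,19,22,23,26,27,30,31): 0⊕0⊕1⊕0⊕1⊕1⊕0⊕1⊕0⊕0⊕0⊕0⊕0⊕0⊕1⊕1 = 0
s4 (pos 4,5,6,7,12,13,14,15,20,21,22,23,28,29,30,31): 0⊕0⊕1⊕0⊕1⊕1⊕0⊕1⊕1⊕1⊕0⊕0⊕0⊕0⊕1⊕1 = 0
s8 (pos 8,9,10,11,12,13,14,15,24,25,26,27,28,29,30,31): 1⊕1⊕1⊕1⊕1⊕1⊕0⊕1⊕0⊕0⊕0⊕0⊕0⊕0⊕1⊕1 = 1
s16 (pos 16,17,18,19,20,21,22,23,24,25,26,27,28,29,30,31): 1⊕0⊕0⊕0⊕1⊕1⊕0⊕0⊕0⊕0⊕0⊕0⊕0⊕0⊕1⊕1 = 1
Syndrome s16…s1 = 11001 → error at position 25.
Flip position 25: 1000010111111011000110000000011 → 1000010111111011000110001000011

1000010111111011000110001000011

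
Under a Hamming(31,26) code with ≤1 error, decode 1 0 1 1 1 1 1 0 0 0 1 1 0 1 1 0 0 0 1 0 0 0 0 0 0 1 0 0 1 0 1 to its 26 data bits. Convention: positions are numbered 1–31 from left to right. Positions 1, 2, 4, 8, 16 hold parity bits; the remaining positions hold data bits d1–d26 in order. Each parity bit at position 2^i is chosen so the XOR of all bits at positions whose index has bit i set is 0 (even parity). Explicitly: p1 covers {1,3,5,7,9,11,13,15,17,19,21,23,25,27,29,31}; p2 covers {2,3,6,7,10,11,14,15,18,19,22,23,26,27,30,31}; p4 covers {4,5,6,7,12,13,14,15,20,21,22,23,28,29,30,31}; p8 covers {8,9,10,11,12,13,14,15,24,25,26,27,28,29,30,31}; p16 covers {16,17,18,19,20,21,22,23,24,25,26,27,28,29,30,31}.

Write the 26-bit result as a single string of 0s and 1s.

11110011010001000000100101

s1 (pos 1,3,5,7,9,11,13,15,17,19,21,23,25,27,29,31): 1⊕1⊕1⊕1⊕0⊕1⊕0⊕1⊕0⊕1⊕0⊕0⊕0⊕0⊕1⊕1 = 1
s2 (pos 2,3,6,7,10,11,14,15,18,19,22,23,26,27,30,31): 0⊕1⊕1⊕1⊕0⊕1⊕1⊕1⊕0⊕1⊕0⊕0⊕1⊕0⊕0⊕1 = 1
s4 (pos 4,5,6,7,12,13,14,15,20,21,22,23,28,29,30,31): 1⊕1⊕1⊕1⊕1⊕0⊕1⊕1⊕0⊕0⊕0⊕0⊕0⊕1⊕0⊕1 = 1
s8 (pos 8,9,10,11,12,13,14,15,24,25,26,27,28,29,30,31): 0⊕0⊕0⊕1⊕1⊕0⊕1⊕1⊕0⊕0⊕1⊕0⊕0⊕1⊕0⊕1 = 1
s16 (pos 16,17,18,19,20,21,22,23,24,25,26,27,28,29,30,31): 0⊕0⊕0⊕1⊕0⊕0⊕0⊕0⊕0⊕0⊕1⊕0⊕0⊕1⊕0⊕1 = 0
Syndrome s16…s1 = 01111 → error at position 15.
Flip position 15: 1011111000110110001000000100101 → 1011111000110100001000000100101
Read data bits from positions 3,5,6,7,9,10,11,12,13,14,15,17,18,19,20,21,22,23,24,25,26,27,28,29,30,31: 11110011010001000000100101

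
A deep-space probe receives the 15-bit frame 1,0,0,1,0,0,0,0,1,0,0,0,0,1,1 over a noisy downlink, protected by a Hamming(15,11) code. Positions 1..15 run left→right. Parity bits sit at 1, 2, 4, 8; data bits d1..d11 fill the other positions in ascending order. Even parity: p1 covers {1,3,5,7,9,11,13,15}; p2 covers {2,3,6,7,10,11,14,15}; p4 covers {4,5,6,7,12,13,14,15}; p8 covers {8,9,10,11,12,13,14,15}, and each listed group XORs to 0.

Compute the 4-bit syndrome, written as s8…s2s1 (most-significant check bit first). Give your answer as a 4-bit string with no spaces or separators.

1101

s1 (pos 1,3,5,7,9,11,13,15): 1⊕0⊕0⊕0⊕1⊕0⊕0⊕1 = 1
s2 (pos 2,3,6,7,10,11,14,15): 0⊕0⊕0⊕0⊕0⊕0⊕1⊕1 = 0
s4 (pos 4,5,6,7,12,13,14,15): 1⊕0⊕0⊕0⊕0⊕0⊕1⊕1 = 1
s8 (pos 8,9,10,11,12,13,14,15): 0⊕1⊕0⊕0⊕0⊕0⊕1⊕1 = 1
Syndrome s8…s1 = 1101 → error at position 13.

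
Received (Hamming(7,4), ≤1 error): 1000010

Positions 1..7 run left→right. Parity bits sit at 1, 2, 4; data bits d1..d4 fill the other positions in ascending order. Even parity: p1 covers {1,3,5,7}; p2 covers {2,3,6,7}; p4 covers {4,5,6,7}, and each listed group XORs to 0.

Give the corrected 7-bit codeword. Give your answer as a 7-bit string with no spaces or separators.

s1 (pos 1,3,5,7): 1⊕0⊕0⊕0 = 1
s2 (pos 2,3,6,7): 0⊕0⊕1⊕0 = 1
s4 (pos 4,5,6,7): 0⊕0⊕1⊕0 = 1
Syndrome s4…s1 = 111 → error at position 7.
Flip position 7: 1000010 → 1000011

1000011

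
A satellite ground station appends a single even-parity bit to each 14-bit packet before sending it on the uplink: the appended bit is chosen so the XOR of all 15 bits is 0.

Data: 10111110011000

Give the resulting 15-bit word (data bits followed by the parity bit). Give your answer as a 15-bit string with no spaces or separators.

XOR of the 14 data bits: 1⊕0⊕1⊕1⊕1⊕1⊕1⊕0⊕0⊕1⊕1⊕0⊕0⊕0 = 0
Parity bit = 0 (so all 15 bits XOR to 0).

101111100110000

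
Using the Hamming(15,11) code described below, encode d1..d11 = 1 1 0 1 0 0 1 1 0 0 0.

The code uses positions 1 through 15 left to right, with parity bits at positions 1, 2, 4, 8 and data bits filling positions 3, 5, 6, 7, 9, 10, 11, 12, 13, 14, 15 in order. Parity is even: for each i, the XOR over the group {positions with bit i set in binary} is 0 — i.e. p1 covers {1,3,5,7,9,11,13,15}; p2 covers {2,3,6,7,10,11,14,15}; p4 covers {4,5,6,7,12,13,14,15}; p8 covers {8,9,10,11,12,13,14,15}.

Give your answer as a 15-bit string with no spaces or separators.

011110100011000

Place data at non-parity positions: p1 p2 1 p4 1 0 1 p8 0 0 1 1 0 0 0
p1 (pos 1,3,5,7,9,11,13,15): XOR of data positions = 1⊕1⊕1⊕0⊕1⊕0⊕0 = 0
p2 (pos 2,3,6,7,10,11,14,15): XOR of data positions = 1⊕0⊕1⊕0⊕1⊕0⊕0 = 1
p4 (pos 4,5,6,7,12,13,14,15): XOR of data positions = 1⊕0⊕1⊕1⊕0⊕0⊕0 = 1
p8 (pos 8,9,10,11,12,13,14,15): XOR of data positions = 0⊕0⊕1⊕1⊕0⊕0⊕0 = 0
Codeword: 011110100011000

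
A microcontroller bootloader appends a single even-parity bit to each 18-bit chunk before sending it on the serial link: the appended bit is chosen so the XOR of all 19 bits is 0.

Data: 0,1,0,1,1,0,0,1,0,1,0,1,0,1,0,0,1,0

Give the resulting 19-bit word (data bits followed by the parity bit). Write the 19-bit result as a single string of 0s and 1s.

0101100101010100100

XOR of the 18 data bits: 0⊕1⊕0⊕1⊕1⊕0⊕0⊕1⊕0⊕1⊕0⊕1⊕0⊕1⊕0⊕0⊕1⊕0 = 0
Parity bit = 0 (so all 19 bits XOR to 0).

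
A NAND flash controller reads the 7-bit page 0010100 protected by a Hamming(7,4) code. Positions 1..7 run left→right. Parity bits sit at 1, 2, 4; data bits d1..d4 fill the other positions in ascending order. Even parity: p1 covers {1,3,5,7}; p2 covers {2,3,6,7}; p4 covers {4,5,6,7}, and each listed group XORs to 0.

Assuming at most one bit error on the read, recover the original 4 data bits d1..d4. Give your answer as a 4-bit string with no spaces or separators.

s1 (pos 1,3,5,7): 0⊕1⊕1⊕0 = 0
s2 (pos 2,3,6,7): 0⊕1⊕0⊕0 = 1
s4 (pos 4,5,6,7): 0⊕1⊕0⊕0 = 1
Syndrome s4…s1 = 110 → error at position 6.
Flip position 6: 0010100 → 0010110
Read data bits from positions 3,5,6,7: 1110

1110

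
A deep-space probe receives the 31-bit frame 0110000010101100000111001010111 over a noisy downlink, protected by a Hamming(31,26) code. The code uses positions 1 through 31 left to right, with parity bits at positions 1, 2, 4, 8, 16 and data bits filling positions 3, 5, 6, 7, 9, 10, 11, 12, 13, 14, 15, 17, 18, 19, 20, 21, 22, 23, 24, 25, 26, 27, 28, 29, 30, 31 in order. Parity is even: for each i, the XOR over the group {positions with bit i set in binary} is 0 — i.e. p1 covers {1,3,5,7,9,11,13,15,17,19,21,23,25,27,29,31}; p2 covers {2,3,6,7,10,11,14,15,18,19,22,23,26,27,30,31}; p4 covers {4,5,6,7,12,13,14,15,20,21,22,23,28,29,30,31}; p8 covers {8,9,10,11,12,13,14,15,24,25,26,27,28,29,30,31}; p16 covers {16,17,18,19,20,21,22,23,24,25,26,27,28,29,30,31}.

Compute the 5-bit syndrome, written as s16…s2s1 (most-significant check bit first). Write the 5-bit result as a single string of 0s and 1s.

s1 (pos 1,3,5,7,9,11,13,15,17,19,21,23,25,27,29,31): 0⊕1⊕0⊕0⊕1⊕1⊕1⊕0⊕0⊕0⊕1⊕0⊕1⊕1⊕1⊕1 = 1
s2 (pos 2,3,6,7,10,11,14,15,18,19,22,23,26,27,30,31): 1⊕1⊕0⊕0⊕0⊕1⊕1⊕0⊕0⊕0⊕1⊕0⊕0⊕1⊕1⊕1 = 0
s4 (pos 4,5,6,7,12,13,14,15,20,21,22,23,28,29,30,31): 0⊕0⊕0⊕0⊕0⊕1⊕1⊕0⊕1⊕1⊕1⊕0⊕0⊕1⊕1⊕1 = 0
s8 (pos 8,9,10,11,12,13,14,15,24,25,26,27,28,29,30,31): 0⊕1⊕0⊕1⊕0⊕1⊕1⊕0⊕0⊕1⊕0⊕1⊕0⊕1⊕1⊕1 = 1
s16 (pos 16,17,18,19,20,21,22,23,24,25,26,27,28,29,30,31): 0⊕0⊕0⊕0⊕1⊕1⊕1⊕0⊕0⊕1⊕0⊕1⊕0⊕1⊕1⊕1 = 0
Syndrome s16…s1 = 01001 → error at position 9.

01001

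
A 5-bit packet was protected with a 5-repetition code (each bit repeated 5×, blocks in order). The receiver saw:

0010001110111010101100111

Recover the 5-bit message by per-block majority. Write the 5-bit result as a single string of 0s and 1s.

Block 1 (00100): 1 one → 0
Block 2 (01110): 3 ones → 1
Block 3 (11101): 4 ones → 1
Block 4 (01011): 3 ones → 1
Block 5 (00111): 3 ones → 1

01111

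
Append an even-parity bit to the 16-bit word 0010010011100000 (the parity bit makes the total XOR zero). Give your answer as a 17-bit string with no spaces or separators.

00100100111000001

XOR of the 16 data bits: 0⊕0⊕1⊕0⊕0⊕1⊕0⊕0⊕1⊕1⊕1⊕0⊕0⊕0⊕0⊕0 = 1
Parity bit = 1 (so all 17 bits XOR to 0).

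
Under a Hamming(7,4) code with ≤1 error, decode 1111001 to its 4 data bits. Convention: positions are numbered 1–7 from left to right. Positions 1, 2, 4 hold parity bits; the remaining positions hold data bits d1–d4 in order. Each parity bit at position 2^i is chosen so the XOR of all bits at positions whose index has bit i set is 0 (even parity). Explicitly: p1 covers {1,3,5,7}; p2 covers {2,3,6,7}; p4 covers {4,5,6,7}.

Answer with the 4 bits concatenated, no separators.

0001

s1 (pos 1,3,5,7): 1⊕1⊕0⊕1 = 1
s2 (pos 2,3,6,7): 1⊕1⊕0⊕1 = 1
s4 (pos 4,5,6,7): 1⊕0⊕0⊕1 = 0
Syndrome s4…s1 = 011 → error at position 3.
Flip position 3: 1111001 → 1101001
Read data bits from positions 3,5,6,7: 0001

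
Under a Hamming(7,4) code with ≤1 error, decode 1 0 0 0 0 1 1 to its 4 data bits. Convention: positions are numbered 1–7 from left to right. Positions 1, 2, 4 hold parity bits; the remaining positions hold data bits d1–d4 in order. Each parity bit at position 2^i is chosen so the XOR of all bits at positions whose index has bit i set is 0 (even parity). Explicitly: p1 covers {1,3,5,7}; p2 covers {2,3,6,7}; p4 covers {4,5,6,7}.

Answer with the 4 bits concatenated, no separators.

0011

s1 (pos 1,3,5,7): 1⊕0⊕0⊕1 = 0
s2 (pos 2,3,6,7): 0⊕0⊕1⊕1 = 0
s4 (pos 4,5,6,7): 0⊕0⊕1⊕1 = 0
Syndrome s4…s1 = 000 → no error.
Read data bits from positions 3,5,6,7: 0011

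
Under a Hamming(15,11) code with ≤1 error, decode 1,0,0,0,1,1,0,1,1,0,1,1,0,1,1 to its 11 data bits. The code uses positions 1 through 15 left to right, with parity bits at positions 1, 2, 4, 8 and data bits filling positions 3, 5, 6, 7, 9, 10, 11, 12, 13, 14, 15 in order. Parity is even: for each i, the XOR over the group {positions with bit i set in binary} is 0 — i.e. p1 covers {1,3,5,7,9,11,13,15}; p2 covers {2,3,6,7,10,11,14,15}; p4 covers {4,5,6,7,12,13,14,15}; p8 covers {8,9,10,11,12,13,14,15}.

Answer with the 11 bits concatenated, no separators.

s1 (pos 1,3,5,7,9,11,13,15): 1⊕0⊕1⊕0⊕1⊕1⊕0⊕1 = 1
s2 (pos 2,3,6,7,10,11,14,15): 0⊕0⊕1⊕0⊕0⊕1⊕1⊕1 = 0
s4 (pos 4,5,6,7,12,13,14,15): 0⊕1⊕1⊕0⊕1⊕0⊕1⊕1 = 1
s8 (pos 8,9,10,11,12,13,14,15): 1⊕1⊕0⊕1⊕1⊕0⊕1⊕1 = 0
Syndrome s8…s1 = 0101 → error at position 5.
Flip position 5: 100011011011011 → 100001011011011
Read data bits from positions 3,5,6,7,9,10,11,12,13,14,15: 00101011011

00101011011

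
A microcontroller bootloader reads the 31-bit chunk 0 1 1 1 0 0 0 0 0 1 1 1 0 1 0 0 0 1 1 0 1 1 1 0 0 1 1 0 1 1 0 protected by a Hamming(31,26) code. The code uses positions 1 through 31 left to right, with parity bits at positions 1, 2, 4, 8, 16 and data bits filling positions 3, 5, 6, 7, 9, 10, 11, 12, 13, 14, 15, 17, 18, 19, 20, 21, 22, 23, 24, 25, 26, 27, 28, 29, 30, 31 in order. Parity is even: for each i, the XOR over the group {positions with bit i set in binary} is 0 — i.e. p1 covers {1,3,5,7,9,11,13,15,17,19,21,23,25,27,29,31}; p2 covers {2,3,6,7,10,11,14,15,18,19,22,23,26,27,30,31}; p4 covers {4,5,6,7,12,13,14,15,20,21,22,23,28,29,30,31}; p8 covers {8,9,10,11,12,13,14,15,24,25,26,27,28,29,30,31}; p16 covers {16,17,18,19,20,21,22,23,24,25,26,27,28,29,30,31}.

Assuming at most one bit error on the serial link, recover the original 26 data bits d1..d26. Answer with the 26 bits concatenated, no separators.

10000111010111011100110110

s1 (pos 1,3,5,7,9,11,13,15,17,19,21,23,25,27,29,31): 0⊕1⊕0⊕0⊕0⊕1⊕0⊕0⊕0⊕1⊕1⊕1⊕0⊕1⊕1⊕0 = 1
s2 (pos 2,3,6,7,10,11,14,15,18,19,22,23,26,27,30,31): 1⊕1⊕0⊕0⊕1⊕1⊕1⊕0⊕1⊕1⊕1⊕1⊕1⊕1⊕1⊕0 = 0
s4 (pos 4,5,6,7,12,13,14,15,20,21,22,23,28,29,30,31): 1⊕0⊕0⊕0⊕1⊕0⊕1⊕0⊕0⊕1⊕1⊕1⊕0⊕1⊕1⊕0 = 0
s8 (pos 8,9,10,11,12,13,14,15,24,25,26,27,28,29,30,31): 0⊕0⊕1⊕1⊕1⊕0⊕1⊕0⊕0⊕0⊕1⊕1⊕0⊕1⊕1⊕0 = 0
s16 (pos 16,17,18,19,20,21,22,23,24,25,26,27,28,29,30,31): 0⊕0⊕1⊕1⊕0⊕1⊕1⊕1⊕0⊕0⊕1⊕1⊕0⊕1⊕1⊕0 = 1
Syndrome s16…s1 = 10001 → error at position 17.
Flip position 17: 0111000001110100011011100110110 → 0111000001110100111011100110110
Read data bits from positions 3,5,6,7,9,10,11,12,13,14,15,17,18,19,20,21,22,23,24,25,26,27,28,29,30,31: 10000111010111011100110110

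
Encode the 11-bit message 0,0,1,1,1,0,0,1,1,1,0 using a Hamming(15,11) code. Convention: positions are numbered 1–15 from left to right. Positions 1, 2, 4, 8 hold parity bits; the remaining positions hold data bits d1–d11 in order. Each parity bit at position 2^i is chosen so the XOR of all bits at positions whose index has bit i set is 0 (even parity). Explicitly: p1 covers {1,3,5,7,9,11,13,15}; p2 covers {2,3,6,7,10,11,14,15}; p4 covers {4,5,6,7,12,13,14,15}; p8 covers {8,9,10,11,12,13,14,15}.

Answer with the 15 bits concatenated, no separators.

110101101001110

Place data at non-parity positions: p1 p2 0 p4 0 1 1 p8 1 0 0 1 1 1 0
p1 (pos 1,3,5,7,9,11,13,15): XOR of data positions = 0⊕0⊕1⊕1⊕0⊕1⊕0 = 1
p2 (pos 2,3,6,7,10,11,14,15): XOR of data positions = 0⊕1⊕1⊕0⊕0⊕1⊕0 = 1
p4 (pos 4,5,6,7,12,13,14,15): XOR of data positions = 0⊕1⊕1⊕1⊕1⊕1⊕0 = 1
p8 (pos 8,9,10,11,12,13,14,15): XOR of data positions = 1⊕0⊕0⊕1⊕1⊕1⊕0 = 0
Codeword: 110101101001110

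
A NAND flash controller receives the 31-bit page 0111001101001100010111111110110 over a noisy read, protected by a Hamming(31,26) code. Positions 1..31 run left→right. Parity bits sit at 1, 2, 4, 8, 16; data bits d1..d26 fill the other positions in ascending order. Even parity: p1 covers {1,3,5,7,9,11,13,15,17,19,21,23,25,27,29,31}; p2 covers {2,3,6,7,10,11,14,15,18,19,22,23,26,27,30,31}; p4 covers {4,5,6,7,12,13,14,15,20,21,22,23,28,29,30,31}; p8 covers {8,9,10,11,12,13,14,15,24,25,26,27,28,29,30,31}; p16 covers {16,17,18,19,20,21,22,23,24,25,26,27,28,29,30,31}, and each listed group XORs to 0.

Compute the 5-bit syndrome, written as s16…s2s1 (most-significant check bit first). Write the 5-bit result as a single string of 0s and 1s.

10010

s1 (pos 1,3,5,7,9,11,13,15,17,19,21,23,25,27,29,31): 0⊕1⊕0⊕1⊕0⊕0⊕1⊕0⊕0⊕0⊕1⊕1⊕1⊕1⊕1⊕0 = 0
s2 (pos 2,3,6,7,10,11,14,15,18,19,22,23,26,27,30,31): 1⊕1⊕0⊕1⊕1⊕0⊕1⊕0⊕1⊕0⊕1⊕1⊕1⊕1⊕1⊕0 = 1
s4 (pos 4,5,6,7,12,13,14,15,20,21,22,23,28,29,30,31): 1⊕0⊕0⊕1⊕0⊕1⊕1⊕0⊕1⊕1⊕1⊕1⊕0⊕1⊕1⊕0 = 0
s8 (pos 8,9,10,11,12,13,14,15,24,25,26,27,28,29,30,31): 1⊕0⊕1⊕0⊕0⊕1⊕1⊕0⊕1⊕1⊕1⊕1⊕0⊕1⊕1⊕0 = 0
s16 (pos 16,17,18,19,20,21,22,23,24,25,26,27,28,29,30,31): 0⊕0⊕1⊕0⊕1⊕1⊕1⊕1⊕1⊕1⊕1⊕1⊕0⊕1⊕1⊕0 = 1
Syndrome s16…s1 = 10010 → error at position 18.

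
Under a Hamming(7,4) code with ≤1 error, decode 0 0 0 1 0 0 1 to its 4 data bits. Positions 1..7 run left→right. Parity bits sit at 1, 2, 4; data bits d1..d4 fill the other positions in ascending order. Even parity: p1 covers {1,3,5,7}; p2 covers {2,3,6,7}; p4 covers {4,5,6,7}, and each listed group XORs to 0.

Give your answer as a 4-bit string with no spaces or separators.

s1 (pos 1,3,5,7): 0⊕0⊕0⊕1 = 1
s2 (pos 2,3,6,7): 0⊕0⊕0⊕1 = 1
s4 (pos 4,5,6,7): 1⊕0⊕0⊕1 = 0
Syndrome s4…s1 = 011 → error at position 3.
Flip position 3: 0001001 → 0011001
Read data bits from positions 3,5,6,7: 1001

1001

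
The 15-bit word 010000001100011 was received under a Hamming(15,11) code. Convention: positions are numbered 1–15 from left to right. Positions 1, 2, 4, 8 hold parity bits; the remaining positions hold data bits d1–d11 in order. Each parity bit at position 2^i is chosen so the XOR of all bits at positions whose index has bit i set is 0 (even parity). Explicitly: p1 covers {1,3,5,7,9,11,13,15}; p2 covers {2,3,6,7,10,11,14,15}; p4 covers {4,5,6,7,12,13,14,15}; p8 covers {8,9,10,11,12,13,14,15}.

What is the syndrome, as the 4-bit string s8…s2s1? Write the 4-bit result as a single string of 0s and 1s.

0000

s1 (pos 1,3,5,7,9,11,13,15): 0⊕0⊕0⊕0⊕1⊕0⊕0⊕1 = 0
s2 (pos 2,3,6,7,10,11,14,15): 1⊕0⊕0⊕0⊕1⊕0⊕1⊕1 = 0
s4 (pos 4,5,6,7,12,13,14,15): 0⊕0⊕0⊕0⊕0⊕0⊕1⊕1 = 0
s8 (pos 8,9,10,11,12,13,14,15): 0⊕1⊕1⊕0⊕0⊕0⊕1⊕1 = 0
Syndrome s8…s1 = 0000 → no error.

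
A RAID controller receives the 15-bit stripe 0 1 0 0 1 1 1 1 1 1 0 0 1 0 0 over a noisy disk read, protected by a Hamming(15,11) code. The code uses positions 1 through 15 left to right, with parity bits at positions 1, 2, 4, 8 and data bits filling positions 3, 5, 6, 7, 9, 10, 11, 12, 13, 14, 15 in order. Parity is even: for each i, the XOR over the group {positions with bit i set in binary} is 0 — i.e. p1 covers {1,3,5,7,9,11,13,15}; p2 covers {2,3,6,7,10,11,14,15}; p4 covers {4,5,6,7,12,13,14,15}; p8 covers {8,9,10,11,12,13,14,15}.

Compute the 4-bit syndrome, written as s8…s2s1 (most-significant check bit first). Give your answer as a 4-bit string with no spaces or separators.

0000

s1 (pos 1,3,5,7,9,11,13,15): 0⊕0⊕1⊕1⊕1⊕0⊕1⊕0 = 0
s2 (pos 2,3,6,7,10,11,14,15): 1⊕0⊕1⊕1⊕1⊕0⊕0⊕0 = 0
s4 (pos 4,5,6,7,12,13,14,15): 0⊕1⊕1⊕1⊕0⊕1⊕0⊕0 = 0
s8 (pos 8,9,10,11,12,13,14,15): 1⊕1⊕1⊕0⊕0⊕1⊕0⊕0 = 0
Syndrome s8…s1 = 0000 → no error.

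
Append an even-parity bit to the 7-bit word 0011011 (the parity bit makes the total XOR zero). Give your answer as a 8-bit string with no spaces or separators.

XOR of the 7 data bits: 0⊕0⊕1⊕1⊕0⊕1⊕1 = 0
Parity bit = 0 (so all 8 bits XOR to 0).

00110110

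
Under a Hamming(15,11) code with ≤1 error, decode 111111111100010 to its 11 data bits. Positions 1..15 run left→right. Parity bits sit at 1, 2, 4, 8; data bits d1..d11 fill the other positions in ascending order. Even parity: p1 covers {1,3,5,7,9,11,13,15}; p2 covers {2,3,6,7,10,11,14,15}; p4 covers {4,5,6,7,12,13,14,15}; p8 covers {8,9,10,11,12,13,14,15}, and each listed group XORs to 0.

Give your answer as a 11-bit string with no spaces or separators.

10111100010

s1 (pos 1,3,5,7,9,11,13,15): 1⊕1⊕1⊕1⊕1⊕0⊕0⊕0 = 1
s2 (pos 2,3,6,7,10,11,14,15): 1⊕1⊕1⊕1⊕1⊕0⊕1⊕0 = 0
s4 (pos 4,5,6,7,12,13,14,15): 1⊕1⊕1⊕1⊕0⊕0⊕1⊕0 = 1
s8 (pos 8,9,10,11,12,13,14,15): 1⊕1⊕1⊕0⊕0⊕0⊕1⊕0 = 0
Syndrome s8…s1 = 0101 → error at position 5.
Flip position 5: 111111111100010 → 111101111100010
Read data bits from positions 3,5,6,7,9,10,11,12,13,14,15: 10111100010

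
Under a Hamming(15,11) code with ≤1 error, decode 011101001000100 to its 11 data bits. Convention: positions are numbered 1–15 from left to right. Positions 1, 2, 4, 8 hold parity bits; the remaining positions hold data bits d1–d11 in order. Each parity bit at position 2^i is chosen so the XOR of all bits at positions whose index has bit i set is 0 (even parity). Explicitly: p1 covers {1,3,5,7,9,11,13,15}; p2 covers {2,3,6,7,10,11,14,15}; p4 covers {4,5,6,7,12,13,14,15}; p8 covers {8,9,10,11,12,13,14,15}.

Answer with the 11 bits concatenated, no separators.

10111000100

s1 (pos 1,3,5,7,9,11,13,15): 0⊕1⊕0⊕0⊕1⊕0⊕1⊕0 = 1
s2 (pos 2,3,6,7,10,11,14,15): 1⊕1⊕1⊕0⊕0⊕0⊕0⊕0 = 1
s4 (pos 4,5,6,7,12,13,14,15): 1⊕0⊕1⊕0⊕0⊕1⊕0⊕0 = 1
s8 (pos 8,9,10,11,12,13,14,15): 0⊕1⊕0⊕0⊕0⊕1⊕0⊕0 = 0
Syndrome s8…s1 = 0111 → error at position 7.
Flip position 7: 011101001000100 → 011101101000100
Read data bits from positions 3,5,6,7,9,10,11,12,13,14,15: 10111000100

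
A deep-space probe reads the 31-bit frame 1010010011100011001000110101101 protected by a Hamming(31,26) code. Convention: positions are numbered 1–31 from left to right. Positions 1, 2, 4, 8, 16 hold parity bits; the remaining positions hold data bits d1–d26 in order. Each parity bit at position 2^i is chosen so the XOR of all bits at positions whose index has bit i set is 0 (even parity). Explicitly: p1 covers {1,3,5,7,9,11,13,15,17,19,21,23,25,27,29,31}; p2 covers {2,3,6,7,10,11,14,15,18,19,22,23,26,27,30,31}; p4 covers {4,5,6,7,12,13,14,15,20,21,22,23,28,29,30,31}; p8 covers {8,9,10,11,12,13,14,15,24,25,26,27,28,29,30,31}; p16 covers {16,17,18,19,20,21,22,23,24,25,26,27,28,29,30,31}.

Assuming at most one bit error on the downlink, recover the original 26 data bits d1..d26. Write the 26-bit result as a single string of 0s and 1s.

10101100001001000110101101

s1 (pos 1,3,5,7,9,11,13,15,17,19,21,23,25,27,29,31): 1⊕1⊕0⊕0⊕1⊕1⊕0⊕1⊕0⊕1⊕0⊕1⊕0⊕0⊕1⊕1 = 1
s2 (pos 2,3,6,7,10,11,14,15,18,19,22,23,26,27,30,31): 0⊕1⊕1⊕0⊕1⊕1⊕0⊕1⊕0⊕1⊕0⊕1⊕1⊕0⊕0⊕1 = 1
s4 (pos 4,5,6,7,12,13,14,15,20,21,22,23,28,29,30,31): 0⊕0⊕1⊕0⊕0⊕0⊕0⊕1⊕0⊕0⊕0⊕1⊕1⊕1⊕0⊕1 = 0
s8 (pos 8,9,10,11,12,13,14,15,24,25,26,27,28,29,30,31): 0⊕1⊕1⊕1⊕0⊕0⊕0⊕1⊕1⊕0⊕1⊕0⊕1⊕1⊕0⊕1 = 1
s16 (pos 16,17,18,19,20,21,22,23,24,25,26,27,28,29,30,31): 1⊕0⊕0⊕1⊕0⊕0⊕0⊕1⊕1⊕0⊕1⊕0⊕1⊕1⊕0⊕1 = 0
Syndrome s16…s1 = 01011 → error at position 11.
Flip position 11: 1010010011100011001000110101101 → 1010010011000011001000110101101
Read data bits from positions 3,5,6,7,9,10,11,12,13,14,15,17,18,19,20,21,22,23,24,25,26,27,28,29,30,31: 10101100001001000110101101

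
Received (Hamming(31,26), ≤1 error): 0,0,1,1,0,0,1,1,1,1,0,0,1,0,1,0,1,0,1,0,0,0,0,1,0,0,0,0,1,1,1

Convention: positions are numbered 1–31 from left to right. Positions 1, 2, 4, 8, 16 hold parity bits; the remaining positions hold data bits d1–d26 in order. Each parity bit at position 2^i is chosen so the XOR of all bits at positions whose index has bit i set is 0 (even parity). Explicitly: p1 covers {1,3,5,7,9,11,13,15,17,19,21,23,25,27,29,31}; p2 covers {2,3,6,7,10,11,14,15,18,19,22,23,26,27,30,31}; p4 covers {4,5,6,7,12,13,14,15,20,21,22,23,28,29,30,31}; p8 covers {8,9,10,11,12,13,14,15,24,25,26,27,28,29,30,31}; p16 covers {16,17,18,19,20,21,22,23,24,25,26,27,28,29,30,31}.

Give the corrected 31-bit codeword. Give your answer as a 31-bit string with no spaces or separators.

0011001111001000101000010000111

s1 (pos 1,3,5,7,9,11,13,15,17,19,21,23,25,27,29,31): 0⊕1⊕0⊕1⊕1⊕0⊕1⊕1⊕1⊕1⊕0⊕0⊕0⊕0⊕1⊕1 = 1
s2 (pos 2,3,6,7,10,11,14,15,18,19,22,23,26,27,30,31): 0⊕1⊕0⊕1⊕1⊕0⊕0⊕1⊕0⊕1⊕0⊕0⊕0⊕0⊕1⊕1 = 1
s4 (pos 4,5,6,7,12,13,14,15,20,21,22,23,28,29,30,31): 1⊕0⊕0⊕1⊕0⊕1⊕0⊕1⊕0⊕0⊕0⊕0⊕0⊕1⊕1⊕1 = 1
s8 (pos 8,9,10,11,12,13,14,15,24,25,26,27,28,29,30,31): 1⊕1⊕1⊕0⊕0⊕1⊕0⊕1⊕1⊕0⊕0⊕0⊕0⊕1⊕1⊕1 = 1
s16 (pos 16,17,18,19,20,21,22,23,24,25,26,27,28,29,30,31): 0⊕1⊕0⊕1⊕0⊕0⊕0⊕0⊕1⊕0⊕0⊕0⊕0⊕1⊕1⊕1 = 0
Syndrome s16…s1 = 01111 → error at position 15.
Flip position 15: 0011001111001010101000010000111 → 0011001111001000101000010000111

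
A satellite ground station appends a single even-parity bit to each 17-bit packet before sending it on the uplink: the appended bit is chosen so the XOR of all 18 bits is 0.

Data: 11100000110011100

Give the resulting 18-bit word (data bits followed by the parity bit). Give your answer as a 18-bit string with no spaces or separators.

XOR of the 17 data bits: 1⊕1⊕1⊕0⊕0⊕0⊕0⊕0⊕1⊕1⊕0⊕0⊕1⊕1⊕1⊕0⊕0 = 0
Parity bit = 0 (so all 18 bits XOR to 0).

111000001100111000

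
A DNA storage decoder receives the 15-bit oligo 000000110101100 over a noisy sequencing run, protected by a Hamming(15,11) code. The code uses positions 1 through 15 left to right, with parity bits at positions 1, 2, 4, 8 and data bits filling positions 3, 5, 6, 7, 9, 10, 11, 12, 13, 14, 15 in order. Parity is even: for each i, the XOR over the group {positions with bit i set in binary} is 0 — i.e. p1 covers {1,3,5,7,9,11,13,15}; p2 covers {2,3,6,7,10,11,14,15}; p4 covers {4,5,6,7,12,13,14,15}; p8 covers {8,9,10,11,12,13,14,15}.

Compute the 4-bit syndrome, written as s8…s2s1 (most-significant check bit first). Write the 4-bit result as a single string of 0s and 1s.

0100

s1 (pos 1,3,5,7,9,11,13,15): 0⊕0⊕0⊕1⊕0⊕0⊕1⊕0 = 0
s2 (pos 2,3,6,7,10,11,14,15): 0⊕0⊕0⊕1⊕1⊕0⊕0⊕0 = 0
s4 (pos 4,5,6,7,12,13,14,15): 0⊕0⊕0⊕1⊕1⊕1⊕0⊕0 = 1
s8 (pos 8,9,10,11,12,13,14,15): 1⊕0⊕1⊕0⊕1⊕1⊕0⊕0 = 0
Syndrome s8…s1 = 0100 → error at position 4.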